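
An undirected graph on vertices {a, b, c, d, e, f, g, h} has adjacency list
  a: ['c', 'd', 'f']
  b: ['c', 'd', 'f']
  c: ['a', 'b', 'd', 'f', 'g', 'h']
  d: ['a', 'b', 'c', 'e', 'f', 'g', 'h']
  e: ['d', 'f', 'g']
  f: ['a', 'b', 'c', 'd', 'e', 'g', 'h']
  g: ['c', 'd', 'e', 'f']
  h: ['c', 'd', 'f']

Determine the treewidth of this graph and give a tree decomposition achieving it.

Treewidth 3.
One such decomposition:
Bags: B1 = {c, d, f, h}  B2 = {b, c, d, f}  B3 = {c, d, f, g}  B4 = {a, c, d, f}  B5 = {d, e, f, g}
Tree: B1–B2, B1–B3, B3–B4, B3–B5

Each bag holds 4 vertices, so the decomposition has width 3, which upper-bounds the treewidth. Conversely, {d, e, f, g} is a clique of size 4, and the vertices of any clique must share a bag in every tree decomposition; so some bag has ≥ 4 vertices and tw(G) ≥ 3. The upper and lower bounds meet at 3, so that is the treewidth.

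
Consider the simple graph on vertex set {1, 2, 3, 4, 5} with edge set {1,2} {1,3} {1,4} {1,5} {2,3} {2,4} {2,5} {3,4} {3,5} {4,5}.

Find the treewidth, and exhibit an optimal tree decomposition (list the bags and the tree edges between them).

A single bag containing all 5 vertices is trivially a valid decomposition of width 4. On the other hand G contains the 5-clique {1, 2, 3, 4, 5}. A clique must lie in a single bag of any decomposition, so no decomposition can have width below 4. Therefore the treewidth is 4.

Treewidth 4.
One optimal decomposition is:
Bags: B1 = {1, 2, 3, 4, 5}
Tree: (single bag)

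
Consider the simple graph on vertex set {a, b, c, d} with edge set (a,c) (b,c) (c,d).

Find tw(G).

A width-1 tree decomposition is:
Bags: B1 = {c, d}  B2 = {b, c}  B3 = {a, c}
Tree: B1–B2, B2–B3
Each bag holds 2 vertices, so the decomposition has width 1, which upper-bounds the treewidth. G has an edge, so its treewidth is at least 1. Hence tw(G) = 1 exactly.

1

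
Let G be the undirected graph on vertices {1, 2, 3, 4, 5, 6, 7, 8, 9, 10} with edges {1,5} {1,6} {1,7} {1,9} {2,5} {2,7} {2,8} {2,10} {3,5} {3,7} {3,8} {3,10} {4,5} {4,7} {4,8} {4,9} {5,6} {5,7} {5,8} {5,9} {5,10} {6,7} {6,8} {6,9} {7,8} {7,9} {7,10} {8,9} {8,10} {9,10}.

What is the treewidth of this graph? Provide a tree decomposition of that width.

Every bag has size at most 5, so the width is 5 − 1 = 4 and tw(G) ≤ 4. For the lower bound, the 5 vertices {5, 7, 8, 9, 10} are pairwise adjacent, and any tree decomposition puts a clique entirely inside one bag — forcing width ≥ 4. Hence tw(G) = 4 exactly.

Treewidth 4.
Bags: B1 = {5, 6, 7, 8, 9}  B2 = {4, 5, 7, 8, 9}  B3 = {1, 5, 6, 7, 9}  B4 = {5, 7, 8, 9, 10}  B5 = {2, 5, 7, 8, 10}  B6 = {3, 5, 7, 8, 10}
Tree: B1–B2, B1–B3, B1–B4, B4–B5, B4–B6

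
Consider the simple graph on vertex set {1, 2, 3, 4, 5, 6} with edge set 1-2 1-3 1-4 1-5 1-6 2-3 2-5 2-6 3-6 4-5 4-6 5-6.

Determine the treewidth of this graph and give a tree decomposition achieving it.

The largest bag has 4 vertices, giving width 3; this decomposition certifies tw(G) ≤ 3. On the other hand G contains the 4-clique {1, 2, 3, 6}. A clique must lie in a single bag of any decomposition, so no decomposition can have width below 3. Combining the bounds, tw(G) = 3.

Treewidth 3.
One such decomposition:
Bags: B1 = {1, 2, 5, 6}  B2 = {1, 4, 5, 6}  B3 = {1, 2, 3, 6}
Tree: B1–B2, B1–B3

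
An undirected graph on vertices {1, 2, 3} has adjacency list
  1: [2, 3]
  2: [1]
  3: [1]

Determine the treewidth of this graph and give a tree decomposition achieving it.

Each bag holds 2 vertices, so the decomposition has width 1, which upper-bounds the treewidth. G has an edge, so its treewidth is at least 1. Hence tw(G) = 1 exactly.

Treewidth 1.
One optimal decomposition is:
Bags: B1 = {1, 2}  B2 = {1, 3}
Tree: B1–B2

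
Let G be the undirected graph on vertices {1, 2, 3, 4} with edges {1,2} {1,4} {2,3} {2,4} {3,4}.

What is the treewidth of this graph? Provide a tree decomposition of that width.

Each bag holds 3 vertices, so the decomposition has width 2, which upper-bounds the treewidth. On the other hand G contains the 3-clique {1, 2, 4}. A clique must lie in a single bag of any decomposition, so no decomposition can have width below 2. Therefore the treewidth is 2.

Treewidth 2.
One optimal decomposition is:
Bags: B1 = {2, 3, 4}  B2 = {1, 2, 4}
Tree: B1–B2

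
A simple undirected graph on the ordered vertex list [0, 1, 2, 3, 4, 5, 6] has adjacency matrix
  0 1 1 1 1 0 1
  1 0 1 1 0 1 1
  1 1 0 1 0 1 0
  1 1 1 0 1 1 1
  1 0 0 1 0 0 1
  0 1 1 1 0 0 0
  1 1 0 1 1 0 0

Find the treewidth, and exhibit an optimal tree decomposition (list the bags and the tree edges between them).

Treewidth 3.
One such decomposition:
Bags: B1 = {0, 1, 3, 6}  B2 = {0, 1, 2, 3}  B3 = {0, 3, 4, 6}  B4 = {1, 2, 3, 5}
Tree: B1–B2, B1–B3, B2–B4

The largest bag has 4 vertices, giving width 3; this decomposition certifies tw(G) ≤ 3. On the other hand G contains the 4-clique {0, 1, 2, 3}. A clique must lie in a single bag of any decomposition, so no decomposition can have width below 3. Therefore the treewidth is 3.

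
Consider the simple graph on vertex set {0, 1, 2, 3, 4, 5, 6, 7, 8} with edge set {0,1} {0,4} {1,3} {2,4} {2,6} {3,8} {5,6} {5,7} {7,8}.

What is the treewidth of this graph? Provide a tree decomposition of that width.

Every bag has size at most 3, so the width is 3 − 1 = 2 and tw(G) ≤ 2. Since 3–8–7–5–6–2–4–0–1–3 is a cycle in G, G is not acyclic. Forests are exactly the graphs of treewidth ≤ 1, so tw(G) ≥ 2. Hence tw(G) = 2 exactly.

Treewidth 2.
One optimal decomposition is:
Bags: B1 = {3, 7, 8}  B2 = {3, 5, 7}  B3 = {3, 5, 6}  B4 = {2, 3, 6}  B5 = {2, 3, 4}  B6 = {0, 3, 4}  B7 = {0, 1, 3}
Tree: B1–B2, B2–B3, B3–B4, B4–B5, B5–B6, B6–B7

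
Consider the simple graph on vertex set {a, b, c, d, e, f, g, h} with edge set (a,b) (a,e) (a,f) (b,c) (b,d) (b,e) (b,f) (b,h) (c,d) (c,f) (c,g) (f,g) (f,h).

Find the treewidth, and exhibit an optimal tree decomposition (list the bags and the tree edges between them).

The largest bag has 3 vertices, giving width 2; this decomposition certifies tw(G) ≤ 2. For the lower bound, the 3 vertices {c, f, g} are pairwise adjacent, and any tree decomposition puts a clique entirely inside one bag — forcing width ≥ 2. Therefore the treewidth is 2.

Treewidth 2.
One such decomposition:
Bags: B1 = {b, c, d}  B2 = {b, c, f}  B3 = {a, b, f}  B4 = {c, f, g}  B5 = {b, f, h}  B6 = {a, b, e}
Tree: B1–B2, B2–B3, B2–B4, B2–B5, B3–B6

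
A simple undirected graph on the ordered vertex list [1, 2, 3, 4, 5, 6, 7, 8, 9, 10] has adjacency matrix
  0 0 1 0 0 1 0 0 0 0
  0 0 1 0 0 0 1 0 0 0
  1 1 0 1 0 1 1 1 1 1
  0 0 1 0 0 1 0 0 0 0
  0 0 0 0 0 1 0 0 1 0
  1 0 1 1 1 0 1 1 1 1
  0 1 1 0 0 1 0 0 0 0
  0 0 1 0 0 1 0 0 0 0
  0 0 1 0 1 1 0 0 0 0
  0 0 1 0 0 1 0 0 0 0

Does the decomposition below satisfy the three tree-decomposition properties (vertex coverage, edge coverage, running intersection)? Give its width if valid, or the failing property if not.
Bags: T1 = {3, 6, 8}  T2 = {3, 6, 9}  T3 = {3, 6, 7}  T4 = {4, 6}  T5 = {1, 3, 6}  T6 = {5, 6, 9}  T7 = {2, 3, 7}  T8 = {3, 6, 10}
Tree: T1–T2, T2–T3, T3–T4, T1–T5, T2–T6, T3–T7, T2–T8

No — edge (3,4) lies in no bag.

A tree decomposition must satisfy three properties: every vertex lies in some bag; for every edge, both endpoints lie together in some bag; and for every vertex, the bags containing it form a connected subtree. Here edge (3,4) lies in no bag, so the decomposition is invalid.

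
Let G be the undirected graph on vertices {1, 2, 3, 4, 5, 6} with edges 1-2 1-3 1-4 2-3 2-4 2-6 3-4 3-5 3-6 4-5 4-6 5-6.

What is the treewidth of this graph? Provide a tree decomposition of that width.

Every bag has size at most 4, so the width is 4 − 1 = 3 and tw(G) ≤ 3. On the other hand G contains the 4-clique {1, 2, 3, 4}. A clique must lie in a single bag of any decomposition, so no decomposition can have width below 3. The upper and lower bounds meet at 3, so that is the treewidth.

Treewidth 3.
One optimal decomposition is:
Bags: B1 = {2, 3, 4, 6}  B2 = {3, 4, 5, 6}  B3 = {1, 2, 3, 4}
Tree: B1–B2, B1–B3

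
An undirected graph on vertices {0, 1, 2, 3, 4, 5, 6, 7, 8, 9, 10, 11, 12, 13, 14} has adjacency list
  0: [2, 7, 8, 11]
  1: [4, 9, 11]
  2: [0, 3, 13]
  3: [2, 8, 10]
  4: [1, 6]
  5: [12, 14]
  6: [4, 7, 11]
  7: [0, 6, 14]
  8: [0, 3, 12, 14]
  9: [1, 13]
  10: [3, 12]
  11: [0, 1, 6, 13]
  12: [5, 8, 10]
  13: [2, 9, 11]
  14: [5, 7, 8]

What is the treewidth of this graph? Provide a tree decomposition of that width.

Treewidth 3.
Bags: B1 = {3, 5, 10, 12}  B2 = {3, 5, 8, 12}  B3 = {3, 5, 8, 14}  B4 = {2, 3, 8, 14}  B5 = {0, 2, 8, 14}  B6 = {0, 2, 7, 14}  B7 = {0, 2, 7, 13}  B8 = {0, 7, 11, 13}  B9 = {6, 7, 11, 13}  B10 = {6, 9, 11, 13}  B11 = {1, 6, 9, 11}  B12 = {1, 4, 6, 9}
Tree: B1–B2, B2–B3, B3–B4, B4–B5, B5–B6, B6–B7, B7–B8, B8–B9, B9–B10, B10–B11, B11–B12

Every bag has size at most 4, so the width is 4 − 1 = 3 and tw(G) ≤ 3. For the lower bound: the 4 vertex sets {5,10,12}, {3}, {8}, {0,2,7,14} are disjoint, each induces a connected subgraph, and every pair is joined by at least one edge of G. Contracting each set to a single vertex therefore yields K_{4} as a minor, and since treewidth is minor-monotone, tw(G) ≥ tw(K_{4}) = 3. Therefore the treewidth is 3.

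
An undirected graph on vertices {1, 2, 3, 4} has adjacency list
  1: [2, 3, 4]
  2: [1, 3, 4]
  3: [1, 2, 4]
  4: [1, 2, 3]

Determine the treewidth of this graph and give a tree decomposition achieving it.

Treewidth 3.
One optimal decomposition is:
Bags: B1 = {1, 2, 3, 4}
Tree: (single bag)

With just one bag of size 4, the width is 4 − 1 = 3, so tw(G) ≤ 3. For the lower bound, the 4 vertices {1, 2, 3, 4} are pairwise adjacent, and any tree decomposition puts a clique entirely inside one bag — forcing width ≥ 3. Therefore the treewidth is 3.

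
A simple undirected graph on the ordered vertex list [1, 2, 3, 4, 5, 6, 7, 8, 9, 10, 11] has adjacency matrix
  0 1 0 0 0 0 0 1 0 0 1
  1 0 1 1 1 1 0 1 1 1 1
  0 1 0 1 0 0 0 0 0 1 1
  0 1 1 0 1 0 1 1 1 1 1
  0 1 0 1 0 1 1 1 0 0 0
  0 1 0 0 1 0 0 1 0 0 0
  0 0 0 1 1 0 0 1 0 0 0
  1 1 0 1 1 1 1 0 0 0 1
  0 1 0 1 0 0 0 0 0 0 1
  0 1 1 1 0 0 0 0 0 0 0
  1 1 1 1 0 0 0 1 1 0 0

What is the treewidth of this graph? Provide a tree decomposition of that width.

Each bag holds 4 vertices, so the decomposition has width 3, which upper-bounds the treewidth. On the other hand G contains the 4-clique {1, 2, 8, 11}. A clique must lie in a single bag of any decomposition, so no decomposition can have width below 3. Combining the bounds, tw(G) = 3.

Treewidth 3.
One such decomposition:
Bags: B1 = {2, 4, 5, 8}  B2 = {2, 4, 8, 11}  B3 = {4, 5, 7, 8}  B4 = {1, 2, 8, 11}  B5 = {2, 5, 6, 8}  B6 = {2, 3, 4, 11}  B7 = {2, 3, 4, 10}  B8 = {2, 4, 9, 11}
Tree: B1–B2, B1–B3, B2–B4, B1–B5, B2–B6, B6–B7, B6–B8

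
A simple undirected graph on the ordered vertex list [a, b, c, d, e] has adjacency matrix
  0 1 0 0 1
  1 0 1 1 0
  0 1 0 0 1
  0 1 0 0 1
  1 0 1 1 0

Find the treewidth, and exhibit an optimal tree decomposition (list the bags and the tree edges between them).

The largest bag has 3 vertices, giving width 2; this decomposition certifies tw(G) ≤ 2. The edges d–e–c–b–d form a cycle, so G is not a tree and its treewidth is at least 2. The upper and lower bounds meet at 2, so that is the treewidth.

Treewidth 2.
Bags: B1 = {b, d, e}  B2 = {b, c, e}  B3 = {a, b, e}
Tree: B1–B2, B2–B3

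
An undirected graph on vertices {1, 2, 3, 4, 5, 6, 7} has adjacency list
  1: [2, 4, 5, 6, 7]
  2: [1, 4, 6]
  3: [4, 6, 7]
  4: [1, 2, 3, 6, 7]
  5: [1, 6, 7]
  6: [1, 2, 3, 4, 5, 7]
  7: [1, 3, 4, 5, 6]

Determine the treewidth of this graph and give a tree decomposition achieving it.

Treewidth 3.
One optimal decomposition is:
Bags: B1 = {1, 4, 6, 7}  B2 = {1, 5, 6, 7}  B3 = {3, 4, 6, 7}  B4 = {1, 2, 4, 6}
Tree: B1–B2, B1–B3, B1–B4

Every bag has size at most 4, so the width is 4 − 1 = 3 and tw(G) ≤ 3. On the other hand G contains the 4-clique {1, 2, 4, 6}. A clique must lie in a single bag of any decomposition, so no decomposition can have width below 3. Combining the bounds, tw(G) = 3.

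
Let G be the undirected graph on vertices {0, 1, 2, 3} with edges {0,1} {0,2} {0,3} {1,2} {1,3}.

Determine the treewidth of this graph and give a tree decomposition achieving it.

Treewidth 2.
One such decomposition:
Bags: B1 = {0, 1, 3}  B2 = {0, 1, 2}
Tree: B1–B2

Every bag has size at most 3, so the width is 3 − 1 = 2 and tw(G) ≤ 2. For the lower bound, the 3 vertices {0, 1, 2} are pairwise adjacent, and any tree decomposition puts a clique entirely inside one bag — forcing width ≥ 2. Therefore the treewidth is 2.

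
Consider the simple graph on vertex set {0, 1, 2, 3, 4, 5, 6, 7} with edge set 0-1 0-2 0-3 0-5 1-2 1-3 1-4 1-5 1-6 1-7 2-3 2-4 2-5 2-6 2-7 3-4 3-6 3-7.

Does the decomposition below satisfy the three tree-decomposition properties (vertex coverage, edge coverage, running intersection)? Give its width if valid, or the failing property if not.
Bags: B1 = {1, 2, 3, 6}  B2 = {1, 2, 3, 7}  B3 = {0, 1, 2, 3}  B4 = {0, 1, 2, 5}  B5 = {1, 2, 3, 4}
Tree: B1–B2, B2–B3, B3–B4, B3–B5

Yes; width 3.

Checking the three conditions: (i) the bags cover all of {0, 1, 2, 3, 4, 5, 6, 7}; (ii) for each edge, some bag contains both endpoints; (iii) the bags containing any fixed vertex form a subtree. All hold, so the decomposition is valid with width 4 − 1 = 3.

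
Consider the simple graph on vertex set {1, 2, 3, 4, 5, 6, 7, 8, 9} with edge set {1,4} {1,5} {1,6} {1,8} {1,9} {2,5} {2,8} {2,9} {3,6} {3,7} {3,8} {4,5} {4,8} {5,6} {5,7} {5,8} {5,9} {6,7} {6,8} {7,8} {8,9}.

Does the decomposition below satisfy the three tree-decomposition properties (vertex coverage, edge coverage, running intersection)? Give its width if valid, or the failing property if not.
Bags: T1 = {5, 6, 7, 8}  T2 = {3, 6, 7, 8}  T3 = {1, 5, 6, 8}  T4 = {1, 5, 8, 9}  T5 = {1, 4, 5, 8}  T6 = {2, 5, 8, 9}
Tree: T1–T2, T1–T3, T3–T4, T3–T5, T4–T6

Yes; width 3.

Every vertex of G appears in some bag (union = {1, 2, 3, 4, 5, 6, 7, 8, 9}); every edge is covered by a bag; and for each vertex v the set of bags containing v is connected in the bag tree. The decomposition is therefore valid. The largest bag has 4 vertices, so the width is 3.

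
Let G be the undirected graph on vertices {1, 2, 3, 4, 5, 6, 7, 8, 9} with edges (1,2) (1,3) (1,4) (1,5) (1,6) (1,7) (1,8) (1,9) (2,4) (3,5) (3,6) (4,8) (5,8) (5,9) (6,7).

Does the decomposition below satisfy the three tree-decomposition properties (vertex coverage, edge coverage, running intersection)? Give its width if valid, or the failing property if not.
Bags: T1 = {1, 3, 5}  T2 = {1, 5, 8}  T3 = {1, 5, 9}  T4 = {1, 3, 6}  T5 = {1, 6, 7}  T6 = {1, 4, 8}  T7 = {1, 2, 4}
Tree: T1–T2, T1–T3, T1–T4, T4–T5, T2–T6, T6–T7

Vertex coverage: the bags together contain {1, 2, 3, 4, 5, 6, 7, 8, 9}, the full vertex set. Edge coverage: each edge of G has both endpoints in at least one bag. Running intersection: for every vertex, the bags containing it form a connected subtree. All three properties hold, so this is a valid tree decomposition of width max|bag| − 1 = 2, and hence tw(G) ≤ 2.

Yes; width 2.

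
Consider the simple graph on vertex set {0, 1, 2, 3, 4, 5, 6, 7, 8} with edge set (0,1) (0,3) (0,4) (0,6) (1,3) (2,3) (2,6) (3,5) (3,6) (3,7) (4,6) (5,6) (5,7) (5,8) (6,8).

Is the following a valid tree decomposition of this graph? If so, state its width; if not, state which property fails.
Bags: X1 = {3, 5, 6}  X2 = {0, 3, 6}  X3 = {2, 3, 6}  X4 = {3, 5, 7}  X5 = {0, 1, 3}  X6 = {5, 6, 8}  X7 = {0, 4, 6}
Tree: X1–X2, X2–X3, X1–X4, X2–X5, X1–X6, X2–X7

Yes; width 2.

Checking the three conditions: (i) the bags cover all of {0, 1, 2, 3, 4, 5, 6, 7, 8}; (ii) for each edge, some bag contains both endpoints; (iii) the bags containing any fixed vertex form a subtree. All hold, so the decomposition is valid with width 3 − 1 = 2.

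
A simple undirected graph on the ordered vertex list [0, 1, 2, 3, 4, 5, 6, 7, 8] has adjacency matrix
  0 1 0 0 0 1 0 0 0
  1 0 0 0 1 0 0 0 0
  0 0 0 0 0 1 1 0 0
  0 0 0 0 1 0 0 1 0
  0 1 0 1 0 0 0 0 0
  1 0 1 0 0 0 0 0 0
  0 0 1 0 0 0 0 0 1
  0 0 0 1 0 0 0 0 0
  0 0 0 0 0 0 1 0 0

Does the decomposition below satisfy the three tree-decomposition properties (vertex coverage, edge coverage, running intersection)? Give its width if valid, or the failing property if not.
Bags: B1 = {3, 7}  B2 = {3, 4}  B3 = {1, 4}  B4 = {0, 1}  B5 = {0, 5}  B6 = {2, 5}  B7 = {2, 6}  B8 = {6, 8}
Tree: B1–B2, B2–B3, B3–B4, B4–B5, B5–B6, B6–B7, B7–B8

Every vertex of G appears in some bag (union = {0, 1, 2, 3, 4, 5, 6, 7, 8}); every edge is covered by a bag; and for each vertex v the set of bags containing v is connected in the bag tree. The decomposition is therefore valid. The largest bag has 2 vertices, so the width is 1.

Yes; width 1.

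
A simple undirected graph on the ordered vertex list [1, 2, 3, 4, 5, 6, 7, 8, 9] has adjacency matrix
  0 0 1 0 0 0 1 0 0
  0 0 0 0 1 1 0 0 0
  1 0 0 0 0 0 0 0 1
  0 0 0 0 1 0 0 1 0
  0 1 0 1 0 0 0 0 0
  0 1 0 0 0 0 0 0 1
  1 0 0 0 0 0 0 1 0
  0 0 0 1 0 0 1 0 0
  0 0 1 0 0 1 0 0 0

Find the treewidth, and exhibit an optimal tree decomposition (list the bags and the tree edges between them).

Treewidth 2.
Bags: B1 = {4, 5, 8}  B2 = {5, 7, 8}  B3 = {1, 5, 7}  B4 = {1, 3, 5}  B5 = {3, 5, 9}  B6 = {5, 6, 9}  B7 = {2, 5, 6}
Tree: B1–B2, B2–B3, B3–B4, B4–B5, B5–B6, B6–B7

The largest bag has 3 vertices, giving width 2; this decomposition certifies tw(G) ≤ 2. Since 5–4–8–7–1–3–9–6–2–5 is a cycle in G, G is not acyclic. Forests are exactly the graphs of treewidth ≤ 1, so tw(G) ≥ 2. The upper and lower bounds meet at 2, so that is the treewidth.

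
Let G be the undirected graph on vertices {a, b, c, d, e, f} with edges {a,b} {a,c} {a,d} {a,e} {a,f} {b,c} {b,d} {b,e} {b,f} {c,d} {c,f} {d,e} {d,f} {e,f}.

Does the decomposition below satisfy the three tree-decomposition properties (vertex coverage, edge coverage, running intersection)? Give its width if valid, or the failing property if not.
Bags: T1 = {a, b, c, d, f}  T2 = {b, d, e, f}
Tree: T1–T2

A tree decomposition must satisfy three properties: every vertex lies in some bag; for every edge, both endpoints lie together in some bag; and for every vertex, the bags containing it form a connected subtree. Here edge (a,e) lies in no bag, so the decomposition is invalid.

No — edge (a,e) lies in no bag.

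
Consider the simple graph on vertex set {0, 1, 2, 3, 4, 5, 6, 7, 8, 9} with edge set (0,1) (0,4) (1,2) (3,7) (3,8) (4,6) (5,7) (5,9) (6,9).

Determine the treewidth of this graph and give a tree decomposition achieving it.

Treewidth 1.
Bags: B1 = {1, 2}  B2 = {0, 1}  B3 = {0, 4}  B4 = {4, 6}  B5 = {6, 9}  B6 = {5, 9}  B7 = {5, 7}  B8 = {3, 7}  B9 = {3, 8}
Tree: B1–B2, B2–B3, B3–B4, B4–B5, B5–B6, B6–B7, B7–B8, B8–B9

Every bag has size at most 2, so the width is 2 − 1 = 1 and tw(G) ≤ 1. Since G has at least one edge (e.g. 2–1), it is not an edgeless graph, so tw(G) ≥ 1. The upper and lower bounds meet at 1, so that is the treewidth.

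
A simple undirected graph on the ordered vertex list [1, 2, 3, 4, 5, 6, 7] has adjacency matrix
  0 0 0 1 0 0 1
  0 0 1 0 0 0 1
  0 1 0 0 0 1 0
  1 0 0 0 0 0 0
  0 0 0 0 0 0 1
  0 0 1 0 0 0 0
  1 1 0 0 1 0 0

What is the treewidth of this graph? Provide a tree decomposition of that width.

The largest bag has 2 vertices, giving width 1; this decomposition certifies tw(G) ≤ 1. Since G has at least one edge (e.g. 7–1), it is not an edgeless graph, so tw(G) ≥ 1. Combining the bounds, tw(G) = 1.

Treewidth 1.
Bags: B1 = {1, 7}  B2 = {1, 4}  B3 = {2, 7}  B4 = {5, 7}  B5 = {2, 3}  B6 = {3, 6}
Tree: B1–B2, B1–B3, B3–B4, B3–B5, B5–B6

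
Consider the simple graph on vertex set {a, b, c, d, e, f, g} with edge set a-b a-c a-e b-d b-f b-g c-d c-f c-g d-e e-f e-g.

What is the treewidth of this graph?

3

A width-3 tree decomposition is:
Bags: B1 = {b, c, e, f}  B2 = {a, b, c, e}  B3 = {b, c, e, g}  B4 = {b, c, d, e}
Tree: B1–B2, B2–B3, B3–B4
Each bag holds 4 vertices, so the decomposition has width 3, which upper-bounds the treewidth. For the lower bound: the 4 vertex sets {c,f}, {a,e}, {b}, {g} are disjoint, each induces a connected subgraph, and every pair is joined by at least one edge of G. Contracting each set to a single vertex therefore yields K_{4} as a minor, and since treewidth is minor-monotone, tw(G) ≥ tw(K_{4}) = 3. Hence tw(G) = 3 exactly.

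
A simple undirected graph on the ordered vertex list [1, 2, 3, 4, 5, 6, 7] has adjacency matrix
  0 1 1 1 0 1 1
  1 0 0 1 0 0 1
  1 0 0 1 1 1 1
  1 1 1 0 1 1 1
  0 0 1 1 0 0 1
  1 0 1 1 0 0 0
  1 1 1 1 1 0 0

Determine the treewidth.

A width-3 tree decomposition is:
Bags: B1 = {1, 3, 4, 7}  B2 = {1, 2, 4, 7}  B3 = {3, 4, 5, 7}  B4 = {1, 3, 4, 6}
Tree: B1–B2, B1–B3, B1–B4
Each bag holds 4 vertices, so the decomposition has width 3, which upper-bounds the treewidth. On the other hand G contains the 4-clique {1, 2, 4, 7}. A clique must lie in a single bag of any decomposition, so no decomposition can have width below 3. The upper and lower bounds meet at 3, so that is the treewidth.

3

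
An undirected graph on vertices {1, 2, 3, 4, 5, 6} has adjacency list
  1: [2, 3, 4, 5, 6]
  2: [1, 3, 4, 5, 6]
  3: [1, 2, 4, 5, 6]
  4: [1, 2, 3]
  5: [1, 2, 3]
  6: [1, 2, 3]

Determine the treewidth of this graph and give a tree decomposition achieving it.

Every bag has size at most 4, so the width is 4 − 1 = 3 and tw(G) ≤ 3. Conversely, {1, 2, 3, 4} is a clique of size 4, and the vertices of any clique must share a bag in every tree decomposition; so some bag has ≥ 4 vertices and tw(G) ≥ 3. Therefore the treewidth is 3.

Treewidth 3.
One optimal decomposition is:
Bags: B1 = {1, 2, 3, 6}  B2 = {1, 2, 3, 5}  B3 = {1, 2, 3, 4}
Tree: B1–B2, B2–B3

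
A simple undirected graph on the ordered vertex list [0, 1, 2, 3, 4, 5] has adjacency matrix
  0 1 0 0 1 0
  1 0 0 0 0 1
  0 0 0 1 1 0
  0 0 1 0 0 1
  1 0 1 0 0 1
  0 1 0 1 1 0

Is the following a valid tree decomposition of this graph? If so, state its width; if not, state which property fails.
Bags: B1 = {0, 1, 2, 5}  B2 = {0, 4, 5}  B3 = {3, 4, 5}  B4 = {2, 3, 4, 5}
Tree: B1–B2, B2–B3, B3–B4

A tree decomposition must satisfy three properties: every vertex lies in some bag; for every edge, both endpoints lie together in some bag; and for every vertex, the bags containing it form a connected subtree. Here bags containing vertex 2 are not connected in the tree, so the decomposition is invalid.

No — bags containing vertex 2 are not connected in the tree.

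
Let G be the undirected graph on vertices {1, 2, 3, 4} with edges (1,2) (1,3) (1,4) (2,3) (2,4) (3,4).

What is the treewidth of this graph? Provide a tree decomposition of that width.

Treewidth 3.
Bags: B1 = {1, 2, 3, 4}
Tree: (single bag)

A single bag containing all 4 vertices is trivially a valid decomposition of width 3. On the other hand G contains the 4-clique {1, 2, 3, 4}. A clique must lie in a single bag of any decomposition, so no decomposition can have width below 3. The upper and lower bounds meet at 3, so that is the treewidth.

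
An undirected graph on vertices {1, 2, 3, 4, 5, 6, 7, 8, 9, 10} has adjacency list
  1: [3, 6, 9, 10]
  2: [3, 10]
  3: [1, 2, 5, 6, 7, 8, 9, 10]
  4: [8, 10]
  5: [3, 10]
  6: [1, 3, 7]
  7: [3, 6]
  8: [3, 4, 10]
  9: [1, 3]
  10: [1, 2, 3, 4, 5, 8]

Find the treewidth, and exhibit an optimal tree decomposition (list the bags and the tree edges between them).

The largest bag has 3 vertices, giving width 2; this decomposition certifies tw(G) ≤ 2. Conversely, {1, 3, 9} is a clique of size 3, and the vertices of any clique must share a bag in every tree decomposition; so some bag has ≥ 3 vertices and tw(G) ≥ 2. Hence tw(G) = 2 exactly.

Treewidth 2.
One such decomposition:
Bags: B1 = {3, 5, 10}  B2 = {1, 3, 10}  B3 = {1, 3, 9}  B4 = {3, 8, 10}  B5 = {2, 3, 10}  B6 = {1, 3, 6}  B7 = {3, 6, 7}  B8 = {4, 8, 10}
Tree: B1–B2, B2–B3, B2–B4, B1–B5, B3–B6, B6–B7, B4–B8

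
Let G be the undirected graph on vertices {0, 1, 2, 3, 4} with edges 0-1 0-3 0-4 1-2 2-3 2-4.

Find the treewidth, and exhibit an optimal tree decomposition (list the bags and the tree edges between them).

Treewidth 2.
One such decomposition:
Bags: B1 = {0, 2, 4}  B2 = {0, 1, 2}  B3 = {0, 2, 3}
Tree: B1–B2, B2–B3

Every bag has size at most 3, so the width is 3 − 1 = 2 and tw(G) ≤ 2. Since 0–4–2–1–0 is a cycle in G, G is not acyclic. Forests are exactly the graphs of treewidth ≤ 1, so tw(G) ≥ 2. Hence tw(G) = 2 exactly.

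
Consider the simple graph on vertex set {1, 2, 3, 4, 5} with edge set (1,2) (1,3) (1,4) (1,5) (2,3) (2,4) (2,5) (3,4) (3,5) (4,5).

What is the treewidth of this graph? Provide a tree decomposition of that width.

With just one bag of size 5, the width is 5 − 1 = 4, so tw(G) ≤ 4. Conversely, {1, 2, 3, 4, 5} is a clique of size 5, and the vertices of any clique must share a bag in every tree decomposition; so some bag has ≥ 5 vertices and tw(G) ≥ 4. Hence tw(G) = 4 exactly.

Treewidth 4.
Bags: B1 = {1, 2, 3, 4, 5}
Tree: (single bag)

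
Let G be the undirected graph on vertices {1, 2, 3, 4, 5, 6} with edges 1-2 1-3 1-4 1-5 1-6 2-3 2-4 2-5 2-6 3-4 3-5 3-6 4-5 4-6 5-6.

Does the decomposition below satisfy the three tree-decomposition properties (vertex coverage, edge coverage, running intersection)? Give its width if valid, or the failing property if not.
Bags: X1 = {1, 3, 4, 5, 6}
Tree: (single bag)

No — vertex 2 appears in no bag.

A tree decomposition must satisfy three properties: every vertex lies in some bag; for every edge, both endpoints lie together in some bag; and for every vertex, the bags containing it form a connected subtree. Here vertex 2 appears in no bag, so the decomposition is invalid.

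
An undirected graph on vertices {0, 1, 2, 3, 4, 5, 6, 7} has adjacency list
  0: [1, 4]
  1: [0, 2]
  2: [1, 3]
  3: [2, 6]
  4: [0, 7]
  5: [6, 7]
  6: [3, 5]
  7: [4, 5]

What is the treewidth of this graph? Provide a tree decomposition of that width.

Treewidth 2.
One optimal decomposition is:
Bags: B1 = {3, 5, 6}  B2 = {3, 5, 7}  B3 = {3, 4, 7}  B4 = {0, 3, 4}  B5 = {0, 1, 3}  B6 = {1, 2, 3}
Tree: B1–B2, B2–B3, B3–B4, B4–B5, B5–B6

Each bag holds 3 vertices, so the decomposition has width 2, which upper-bounds the treewidth. For the lower bound, G contains the cycle 3–6–5–7–4–0–1–2–3, so G is not a forest; only forests have treewidth ≤ 1, hence tw(G) ≥ 2. The upper and lower bounds meet at 2, so that is the treewidth.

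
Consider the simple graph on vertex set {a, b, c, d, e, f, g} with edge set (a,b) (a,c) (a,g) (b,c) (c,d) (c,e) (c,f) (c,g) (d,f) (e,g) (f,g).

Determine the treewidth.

A width-2 tree decomposition is:
Bags: B1 = {a, c, g}  B2 = {a, b, c}  B3 = {c, f, g}  B4 = {c, e, g}  B5 = {c, d, f}
Tree: B1–B2, B1–B3, B1–B4, B3–B5
Every bag has size at most 3, so the width is 3 − 1 = 2 and tw(G) ≤ 2. For the lower bound, the 3 vertices {c, d, f} are pairwise adjacent, and any tree decomposition puts a clique entirely inside one bag — forcing width ≥ 2. Therefore the treewidth is 2.

2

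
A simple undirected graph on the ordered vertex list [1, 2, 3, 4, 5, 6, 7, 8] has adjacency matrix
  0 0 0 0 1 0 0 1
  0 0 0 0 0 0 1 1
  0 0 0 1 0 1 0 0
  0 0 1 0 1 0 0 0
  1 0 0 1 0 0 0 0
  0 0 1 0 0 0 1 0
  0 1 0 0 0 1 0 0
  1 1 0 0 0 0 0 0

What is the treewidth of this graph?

2

A width-2 tree decomposition is:
Bags: B1 = {1, 4, 5}  B2 = {1, 4, 8}  B3 = {2, 4, 8}  B4 = {2, 4, 7}  B5 = {4, 6, 7}  B6 = {3, 4, 6}
Tree: B1–B2, B2–B3, B3–B4, B4–B5, B5–B6
Each bag holds 3 vertices, so the decomposition has width 2, which upper-bounds the treewidth. For the lower bound, G contains the cycle 4–5–1–8–2–7–6–3–4, so G is not a forest; only forests have treewidth ≤ 1, hence tw(G) ≥ 2. Therefore the treewidth is 2.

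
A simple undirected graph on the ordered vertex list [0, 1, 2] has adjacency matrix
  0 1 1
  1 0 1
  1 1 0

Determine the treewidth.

A width-2 tree decomposition is:
Bags: B1 = {0, 1, 2}
Tree: (single bag)
A single bag containing all 3 vertices is trivially a valid decomposition of width 2. Conversely, {0, 1, 2} is a clique of size 3, and the vertices of any clique must share a bag in every tree decomposition; so some bag has ≥ 3 vertices and tw(G) ≥ 2. The upper and lower bounds meet at 2, so that is the treewidth.

2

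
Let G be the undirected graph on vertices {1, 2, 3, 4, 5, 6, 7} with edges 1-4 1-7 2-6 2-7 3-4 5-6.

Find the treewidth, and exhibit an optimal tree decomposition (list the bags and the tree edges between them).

Every bag has size at most 2, so the width is 2 − 1 = 1 and tw(G) ≤ 1. Any graph with an edge has treewidth ≥ 1, and G has the edge 5–6. The upper and lower bounds meet at 1, so that is the treewidth.

Treewidth 1.
One such decomposition:
Bags: B1 = {5, 6}  B2 = {2, 6}  B3 = {2, 7}  B4 = {1, 7}  B5 = {1, 4}  B6 = {3, 4}
Tree: B1–B2, B2–B3, B3–B4, B4–B5, B5–B6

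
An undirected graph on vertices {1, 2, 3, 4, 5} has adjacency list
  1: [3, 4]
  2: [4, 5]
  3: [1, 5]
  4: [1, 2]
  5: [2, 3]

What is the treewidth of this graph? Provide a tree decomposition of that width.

Treewidth 2.
One optimal decomposition is:
Bags: B1 = {1, 3, 4}  B2 = {2, 3, 4}  B3 = {2, 3, 5}
Tree: B1–B2, B2–B3

The largest bag has 3 vertices, giving width 2; this decomposition certifies tw(G) ≤ 2. Since 3–1–4–2–5–3 is a cycle in G, G is not acyclic. Forests are exactly the graphs of treewidth ≤ 1, so tw(G) ≥ 2. Therefore the treewidth is 2.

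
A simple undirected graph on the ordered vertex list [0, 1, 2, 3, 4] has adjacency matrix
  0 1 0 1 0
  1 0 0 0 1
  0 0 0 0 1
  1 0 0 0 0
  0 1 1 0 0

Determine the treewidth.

1

A width-1 tree decomposition is:
Bags: B1 = {0, 3}  B2 = {0, 1}  B3 = {1, 4}  B4 = {2, 4}
Tree: B1–B2, B2–B3, B3–B4
Every bag has size at most 2, so the width is 2 − 1 = 1 and tw(G) ≤ 1. G has an edge, so its treewidth is at least 1. Combining the bounds, tw(G) = 1.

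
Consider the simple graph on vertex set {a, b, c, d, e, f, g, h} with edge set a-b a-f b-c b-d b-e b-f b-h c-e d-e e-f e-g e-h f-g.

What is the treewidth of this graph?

A width-2 tree decomposition is:
Bags: B1 = {b, e, f}  B2 = {b, d, e}  B3 = {b, c, e}  B4 = {a, b, f}  B5 = {b, e, h}  B6 = {e, f, g}
Tree: B1–B2, B1–B3, B1–B4, B1–B5, B1–B6
Every bag has size at most 3, so the width is 3 − 1 = 2 and tw(G) ≤ 2. Conversely, {e, f, g} is a clique of size 3, and the vertices of any clique must share a bag in every tree decomposition; so some bag has ≥ 3 vertices and tw(G) ≥ 2. Hence tw(G) = 2 exactly.

2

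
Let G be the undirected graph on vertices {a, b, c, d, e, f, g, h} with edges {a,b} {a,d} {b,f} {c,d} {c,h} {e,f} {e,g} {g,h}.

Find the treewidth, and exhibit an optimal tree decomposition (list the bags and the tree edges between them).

The largest bag has 3 vertices, giving width 2; this decomposition certifies tw(G) ≤ 2. For the lower bound, G contains the cycle f–b–a–d–c–h–g–e–f, so G is not a forest; only forests have treewidth ≤ 1, hence tw(G) ≥ 2. The upper and lower bounds meet at 2, so that is the treewidth.

Treewidth 2.
One optimal decomposition is:
Bags: B1 = {a, b, f}  B2 = {a, d, f}  B3 = {c, d, f}  B4 = {c, f, h}  B5 = {f, g, h}  B6 = {e, f, g}
Tree: B1–B2, B2–B3, B3–B4, B4–B5, B5–B6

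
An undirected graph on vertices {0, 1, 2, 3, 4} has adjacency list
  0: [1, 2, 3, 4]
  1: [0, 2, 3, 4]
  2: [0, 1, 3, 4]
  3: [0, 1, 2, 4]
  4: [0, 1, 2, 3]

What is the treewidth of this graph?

4

A width-4 tree decomposition is:
Bags: B1 = {0, 1, 2, 3, 4}
Tree: (single bag)
A single bag containing all 5 vertices is trivially a valid decomposition of width 4. For the lower bound, the 5 vertices {0, 1, 2, 3, 4} are pairwise adjacent, and any tree decomposition puts a clique entirely inside one bag — forcing width ≥ 4. The upper and lower bounds meet at 4, so that is the treewidth.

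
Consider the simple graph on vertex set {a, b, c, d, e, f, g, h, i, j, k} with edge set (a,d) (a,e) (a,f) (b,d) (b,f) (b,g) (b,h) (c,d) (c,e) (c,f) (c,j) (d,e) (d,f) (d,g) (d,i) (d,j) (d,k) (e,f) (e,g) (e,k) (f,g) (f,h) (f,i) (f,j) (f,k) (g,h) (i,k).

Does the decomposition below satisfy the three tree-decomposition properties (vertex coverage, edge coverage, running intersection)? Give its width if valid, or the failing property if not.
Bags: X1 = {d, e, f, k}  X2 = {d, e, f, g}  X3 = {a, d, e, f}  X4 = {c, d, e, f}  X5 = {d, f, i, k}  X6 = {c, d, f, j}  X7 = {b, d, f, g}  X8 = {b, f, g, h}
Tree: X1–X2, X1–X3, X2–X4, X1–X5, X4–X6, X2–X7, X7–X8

Checking the three conditions: (i) the bags cover all of {a, b, c, d, e, f, g, h, i, j, k}; (ii) for each edge, some bag contains both endpoints; (iii) the bags containing any fixed vertex form a subtree. All hold, so the decomposition is valid with width 4 − 1 = 3.

Yes; width 3.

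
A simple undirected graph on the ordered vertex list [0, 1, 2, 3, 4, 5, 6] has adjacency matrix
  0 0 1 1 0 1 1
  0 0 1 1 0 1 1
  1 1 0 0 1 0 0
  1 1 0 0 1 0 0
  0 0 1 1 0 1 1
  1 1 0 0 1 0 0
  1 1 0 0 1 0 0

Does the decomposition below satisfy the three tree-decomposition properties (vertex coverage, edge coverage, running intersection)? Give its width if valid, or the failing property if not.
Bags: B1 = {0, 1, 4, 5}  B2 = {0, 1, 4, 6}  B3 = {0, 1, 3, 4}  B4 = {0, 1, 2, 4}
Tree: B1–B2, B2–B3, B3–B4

Yes; width 3.

Vertex coverage: the bags together contain {0, 1, 2, 3, 4, 5, 6}, the full vertex set. Edge coverage: each edge of G has both endpoints in at least one bag. Running intersection: for every vertex, the bags containing it form a connected subtree. All three properties hold, so this is a valid tree decomposition of width max|bag| − 1 = 3, and hence tw(G) ≤ 3.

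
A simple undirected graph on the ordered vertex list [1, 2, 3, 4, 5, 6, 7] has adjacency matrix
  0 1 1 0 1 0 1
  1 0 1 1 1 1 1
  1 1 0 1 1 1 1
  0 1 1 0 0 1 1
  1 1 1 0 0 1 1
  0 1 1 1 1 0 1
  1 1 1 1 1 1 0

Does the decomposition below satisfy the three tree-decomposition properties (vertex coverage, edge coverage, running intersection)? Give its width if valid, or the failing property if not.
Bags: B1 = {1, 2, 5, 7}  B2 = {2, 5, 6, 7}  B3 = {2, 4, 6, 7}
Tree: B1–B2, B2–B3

No — vertex 3 appears in no bag.

A tree decomposition must satisfy three properties: every vertex lies in some bag; for every edge, both endpoints lie together in some bag; and for every vertex, the bags containing it form a connected subtree. Here vertex 3 appears in no bag, so the decomposition is invalid.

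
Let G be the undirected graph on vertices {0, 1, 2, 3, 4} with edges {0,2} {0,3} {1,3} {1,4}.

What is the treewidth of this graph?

1

A width-1 tree decomposition is:
Bags: B1 = {0, 2}  B2 = {0, 3}  B3 = {1, 3}  B4 = {1, 4}
Tree: B1–B2, B2–B3, B3–B4
The largest bag has 2 vertices, giving width 1; this decomposition certifies tw(G) ≤ 1. G has an edge, so its treewidth is at least 1. Therefore the treewidth is 1.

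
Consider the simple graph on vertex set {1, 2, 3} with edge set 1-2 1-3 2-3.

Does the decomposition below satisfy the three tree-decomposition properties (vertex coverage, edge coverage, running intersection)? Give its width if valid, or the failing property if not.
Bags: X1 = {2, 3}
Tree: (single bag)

No — vertex 1 appears in no bag.

A tree decomposition must satisfy three properties: every vertex lies in some bag; for every edge, both endpoints lie together in some bag; and for every vertex, the bags containing it form a connected subtree. Here vertex 1 appears in no bag, so the decomposition is invalid.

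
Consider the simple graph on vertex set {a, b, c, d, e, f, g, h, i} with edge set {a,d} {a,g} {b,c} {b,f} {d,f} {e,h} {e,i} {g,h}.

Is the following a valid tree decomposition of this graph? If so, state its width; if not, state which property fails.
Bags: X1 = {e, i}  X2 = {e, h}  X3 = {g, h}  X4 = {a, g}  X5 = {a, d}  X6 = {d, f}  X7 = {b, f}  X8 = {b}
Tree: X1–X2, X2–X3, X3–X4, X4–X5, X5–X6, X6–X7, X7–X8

No — vertex c appears in no bag.

A tree decomposition must satisfy three properties: every vertex lies in some bag; for every edge, both endpoints lie together in some bag; and for every vertex, the bags containing it form a connected subtree. Here vertex c appears in no bag, so the decomposition is invalid.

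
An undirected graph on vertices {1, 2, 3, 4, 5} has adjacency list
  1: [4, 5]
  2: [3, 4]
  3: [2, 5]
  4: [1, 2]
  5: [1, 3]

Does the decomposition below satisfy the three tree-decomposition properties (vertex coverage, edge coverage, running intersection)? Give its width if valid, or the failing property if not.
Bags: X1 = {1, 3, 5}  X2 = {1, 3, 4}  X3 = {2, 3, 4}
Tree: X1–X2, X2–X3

Yes; width 2.

Checking the three conditions: (i) the bags cover all of {1, 2, 3, 4, 5}; (ii) for each edge, some bag contains both endpoints; (iii) the bags containing any fixed vertex form a subtree. All hold, so the decomposition is valid with width 3 − 1 = 2.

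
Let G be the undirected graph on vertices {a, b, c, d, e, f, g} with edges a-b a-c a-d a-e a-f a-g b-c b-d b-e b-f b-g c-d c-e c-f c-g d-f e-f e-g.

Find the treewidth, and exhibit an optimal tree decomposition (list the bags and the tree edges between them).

Treewidth 4.
One optimal decomposition is:
Bags: B1 = {a, b, c, e, f}  B2 = {a, b, c, d, f}  B3 = {a, b, c, e, g}
Tree: B1–B2, B1–B3

Each bag holds 5 vertices, so the decomposition has width 4, which upper-bounds the treewidth. On the other hand G contains the 5-clique {a, b, c, d, f}. A clique must lie in a single bag of any decomposition, so no decomposition can have width below 4. Therefore the treewidth is 4.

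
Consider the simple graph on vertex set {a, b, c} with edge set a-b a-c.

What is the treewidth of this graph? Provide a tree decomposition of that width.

Treewidth 1.
One such decomposition:
Bags: B1 = {a, b}  B2 = {a, c}
Tree: B1–B2

Every bag has size at most 2, so the width is 2 − 1 = 1 and tw(G) ≤ 1. Since G has at least one edge (e.g. a–b), it is not an edgeless graph, so tw(G) ≥ 1. Hence tw(G) = 1 exactly.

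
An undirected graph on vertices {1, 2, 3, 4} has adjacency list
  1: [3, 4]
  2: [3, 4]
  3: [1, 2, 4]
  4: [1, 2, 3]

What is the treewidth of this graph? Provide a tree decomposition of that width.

Treewidth 2.
One optimal decomposition is:
Bags: B1 = {1, 3, 4}  B2 = {2, 3, 4}
Tree: B1–B2

Every bag has size at most 3, so the width is 3 − 1 = 2 and tw(G) ≤ 2. For the lower bound, the 3 vertices {1, 3, 4} are pairwise adjacent, and any tree decomposition puts a clique entirely inside one bag — forcing width ≥ 2. The upper and lower bounds meet at 2, so that is the treewidth.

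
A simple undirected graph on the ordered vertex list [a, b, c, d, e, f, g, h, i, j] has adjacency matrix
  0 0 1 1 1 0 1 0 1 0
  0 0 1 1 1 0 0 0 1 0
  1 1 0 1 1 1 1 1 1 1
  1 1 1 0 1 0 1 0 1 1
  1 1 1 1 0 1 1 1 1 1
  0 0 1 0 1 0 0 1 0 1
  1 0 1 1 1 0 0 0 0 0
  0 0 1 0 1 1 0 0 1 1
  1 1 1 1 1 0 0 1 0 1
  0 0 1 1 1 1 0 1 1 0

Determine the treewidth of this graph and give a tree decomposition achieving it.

Each bag holds 5 vertices, so the decomposition has width 4, which upper-bounds the treewidth. Conversely, {a, c, d, e, g} is a clique of size 5, and the vertices of any clique must share a bag in every tree decomposition; so some bag has ≥ 5 vertices and tw(G) ≥ 4. The upper and lower bounds meet at 4, so that is the treewidth.

Treewidth 4.
One such decomposition:
Bags: B1 = {a, c, d, e, i}  B2 = {c, d, e, i, j}  B3 = {a, c, d, e, g}  B4 = {c, e, h, i, j}  B5 = {b, c, d, e, i}  B6 = {c, e, f, h, j}
Tree: B1–B2, B1–B3, B2–B4, B1–B5, B4–B6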